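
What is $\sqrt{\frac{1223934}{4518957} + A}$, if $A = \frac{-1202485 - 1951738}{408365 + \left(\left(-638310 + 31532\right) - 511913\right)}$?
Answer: $\frac{\sqrt{5393824683178615205254210}}{1069977549994} \approx 2.1706$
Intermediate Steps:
$A = \frac{3154223}{710326}$ ($A = - \frac{3154223}{408365 - 1118691} = - \frac{3154223}{-710326} = \left(-3154223\right) \left(- \frac{1}{710326}\right) = \frac{3154223}{710326} \approx 4.4405$)
$\sqrt{\frac{1223934}{4518957} + A} = \sqrt{\frac{1223934}{4518957} + \frac{3154223}{710326}} = \sqrt{1223934 \cdot \frac{1}{4518957} + \frac{3154223}{710326}} = \sqrt{\frac{407978}{1506319} + \frac{3154223}{710326}} = \sqrt{\frac{5041063415965}{1069977549994}} = \frac{\sqrt{5393824683178615205254210}}{1069977549994}$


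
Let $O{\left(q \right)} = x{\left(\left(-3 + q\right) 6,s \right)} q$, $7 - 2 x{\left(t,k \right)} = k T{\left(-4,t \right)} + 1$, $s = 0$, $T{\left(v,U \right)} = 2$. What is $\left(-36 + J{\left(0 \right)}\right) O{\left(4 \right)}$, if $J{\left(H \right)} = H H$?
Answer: $-432$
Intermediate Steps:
$J{\left(H \right)} = H^{2}$
$x{\left(t,k \right)} = 3 - k$ ($x{\left(t,k \right)} = \frac{7}{2} - \frac{k 2 + 1}{2} = \frac{7}{2} - \frac{2 k + 1}{2} = \frac{7}{2} - \frac{1 + 2 k}{2} = \frac{7}{2} - \left(\frac{1}{2} + k\right) = 3 - k$)
$O{\left(q \right)} = 3 q$ ($O{\left(q \right)} = \left(3 - 0\right) q = \left(3 + 0\right) q = 3 q$)
$\left(-36 + J{\left(0 \right)}\right) O{\left(4 \right)} = \left(-36 + 0^{2}\right) 3 \cdot 4 = \left(-36 + 0\right) 12 = \left(-36\right) 12 = -432$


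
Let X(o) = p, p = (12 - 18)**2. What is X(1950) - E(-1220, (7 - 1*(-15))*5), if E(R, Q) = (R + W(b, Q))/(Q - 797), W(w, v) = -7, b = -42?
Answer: 7835/229 ≈ 34.214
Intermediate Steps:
E(R, Q) = (-7 + R)/(-797 + Q) (E(R, Q) = (R - 7)/(Q - 797) = (-7 + R)/(-797 + Q))
p = 36 (p = (-6)**2 = 36)
X(o) = 36
X(1950) - E(-1220, (7 - 1*(-15))*5) = 36 - (-7 - 1220)/(-797 + (7 - 1*(-15))*5) = 36 - (-1227)/(-797 + (7 + 15)*5) = 36 - (-1227)/(-797 + 22*5) = 36 - (-1227)/(-797 + 110) = 36 - (-1227)/(-687) = 36 - (-1)*(-1227)/687 = 36 - 1*409/229 = 36 - 409/229 = 7835/229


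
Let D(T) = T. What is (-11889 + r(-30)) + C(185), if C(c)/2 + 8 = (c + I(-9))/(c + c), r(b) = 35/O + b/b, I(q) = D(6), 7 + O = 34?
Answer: -59448848/4995 ≈ -11902.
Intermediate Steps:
O = 27 (O = -7 + 34 = 27)
I(q) = 6
r(b) = 62/27 (r(b) = 35/27 + b/b = 35*(1/27) + 1 = 35/27 + 1 = 62/27)
C(c) = -16 + (6 + c)/c (C(c) = -16 + 2*((c + 6)/(c + c)) = -16 + 2*((6 + c)/((2*c))) = -16 + 2*((6 + c)*(1/(2*c))) = -16 + 2*((6 + c)/(2*c)) = -16 + (6 + c)/c)
(-11889 + r(-30)) + C(185) = (-11889 + 62/27) + (-15 + 6/185) = -320941/27 + (-15 + 6*(1/185)) = -320941/27 + (-15 + 6/185) = -320941/27 - 2769/185 = -59448848/4995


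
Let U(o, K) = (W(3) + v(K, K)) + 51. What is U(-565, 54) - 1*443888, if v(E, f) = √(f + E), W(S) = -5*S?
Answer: -443852 + 6*√3 ≈ -4.4384e+5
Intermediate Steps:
v(E, f) = √(E + f)
U(o, K) = 36 + √2*√K (U(o, K) = (-5*3 + √(K + K)) + 51 = (-15 + √(2*K)) + 51 = (-15 + √2*√K) + 51 = 36 + √2*√K)
U(-565, 54) - 1*443888 = (36 + √2*√54) - 1*443888 = (36 + √2*(3*√6)) - 443888 = (36 + 6*√3) - 443888 = -443852 + 6*√3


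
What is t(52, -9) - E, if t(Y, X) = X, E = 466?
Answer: -475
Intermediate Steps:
t(52, -9) - E = -9 - 1*466 = -9 - 466 = -475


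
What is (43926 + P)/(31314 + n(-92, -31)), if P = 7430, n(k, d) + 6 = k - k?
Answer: 12839/7827 ≈ 1.6403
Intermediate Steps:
n(k, d) = -6 (n(k, d) = -6 + (k - k) = -6 + 0 = -6)
(43926 + P)/(31314 + n(-92, -31)) = (43926 + 7430)/(31314 - 6) = 51356/31308 = 51356*(1/31308) = 12839/7827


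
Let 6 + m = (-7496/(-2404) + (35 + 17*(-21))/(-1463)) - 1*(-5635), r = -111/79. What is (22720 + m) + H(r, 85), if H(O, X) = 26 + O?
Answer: 281587457674/9923111 ≈ 28377.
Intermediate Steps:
r = -111/79 (r = -111*1/79 = -111/79 ≈ -1.4051)
m = 707472373/125609 (m = -6 + ((-7496/(-2404) + (35 + 17*(-21))/(-1463)) - 1*(-5635)) = -6 + ((-7496*(-1/2404) + (35 - 357)*(-1/1463)) + 5635) = -6 + ((1874/601 - 322*(-1/1463)) + 5635) = -6 + ((1874/601 + 46/209) + 5635) = -6 + (419312/125609 + 5635) = -6 + 708226027/125609 = 707472373/125609 ≈ 5632.3)
(22720 + m) + H(r, 85) = (22720 + 707472373/125609) + (26 - 111/79) = 3561308853/125609 + 1943/79 = 281587457674/9923111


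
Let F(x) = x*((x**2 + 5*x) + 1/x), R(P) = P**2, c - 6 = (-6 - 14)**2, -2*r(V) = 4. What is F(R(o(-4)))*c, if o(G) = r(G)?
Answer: 58870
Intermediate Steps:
r(V) = -2 (r(V) = -1/2*4 = -2)
o(G) = -2
c = 406 (c = 6 + (-6 - 14)**2 = 6 + (-20)**2 = 6 + 400 = 406)
F(x) = x*(1/x + x**2 + 5*x)
F(R(o(-4)))*c = (1 + ((-2)**2)**3 + 5*((-2)**2)**2)*406 = (1 + 4**3 + 5*4**2)*406 = (1 + 64 + 5*16)*406 = (1 + 64 + 80)*406 = 145*406 = 58870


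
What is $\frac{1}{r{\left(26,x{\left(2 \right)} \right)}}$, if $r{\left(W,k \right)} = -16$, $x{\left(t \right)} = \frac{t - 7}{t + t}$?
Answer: $- \frac{1}{16} \approx -0.0625$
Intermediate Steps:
$x{\left(t \right)} = \frac{-7 + t}{2 t}$
$\frac{1}{r{\left(26,x{\left(2 \right)} \right)}} = \frac{1}{-16} = - \frac{1}{16}$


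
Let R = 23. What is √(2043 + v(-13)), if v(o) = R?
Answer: √2066 ≈ 45.453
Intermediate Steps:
v(o) = 23
√(2043 + v(-13)) = √(2043 + 23) = √2066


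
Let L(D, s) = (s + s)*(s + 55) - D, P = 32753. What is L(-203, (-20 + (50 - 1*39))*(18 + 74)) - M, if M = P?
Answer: 1247538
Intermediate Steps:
L(D, s) = -D + 2*s*(55 + s) (L(D, s) = (2*s)*(55 + s) - D = 2*s*(55 + s) - D = -D + 2*s*(55 + s))
M = 32753
L(-203, (-20 + (50 - 1*39))*(18 + 74)) - M = (-1*(-203) + 2*((-20 + (50 - 1*39))*(18 + 74))² + 110*((-20 + (50 - 1*39))*(18 + 74))) - 1*32753 = (203 + 2*((-20 + (50 - 39))*92)² + 110*((-20 + (50 - 39))*92)) - 32753 = (203 + 2*((-20 + 11)*92)² + 110*((-20 + 11)*92)) - 32753 = (203 + 2*(-9*92)² + 110*(-9*92)) - 32753 = (203 + 2*(-828)² + 110*(-828)) - 32753 = (203 + 2*685584 - 91080) - 32753 = (203 + 1371168 - 91080) - 32753 = 1280291 - 32753 = 1247538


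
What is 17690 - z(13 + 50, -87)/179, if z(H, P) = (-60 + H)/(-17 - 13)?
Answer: 31665101/1790 ≈ 17690.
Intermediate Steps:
z(H, P) = 2 - H/30 (z(H, P) = (-60 + H)/(-30) = (-60 + H)*(-1/30) = 2 - H/30)
17690 - z(13 + 50, -87)/179 = 17690 - (2 - (13 + 50)/30)/179 = 17690 - (2 - 1/30*63)/179 = 17690 - (2 - 21/10)/179 = 17690 - (-1)/(10*179) = 17690 - 1*(-1/1790) = 17690 + 1/1790 = 31665101/1790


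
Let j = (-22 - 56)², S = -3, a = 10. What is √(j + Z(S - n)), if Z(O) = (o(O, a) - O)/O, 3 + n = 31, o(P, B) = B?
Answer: √5845453/31 ≈ 77.992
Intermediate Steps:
n = 28 (n = -3 + 31 = 28)
Z(O) = (10 - O)/O
j = 6084 (j = (-78)² = 6084)
√(j + Z(S - n)) = √(6084 + (10 - (-3 - 1*28))/(-3 - 1*28)) = √(6084 + (10 - (-3 - 28))/(-3 - 28)) = √(6084 + (10 - 1*(-31))/(-31)) = √(6084 - (10 + 31)/31) = √(6084 - 1/31*41) = √(6084 - 41/31) = √(188563/31) = √5845453/31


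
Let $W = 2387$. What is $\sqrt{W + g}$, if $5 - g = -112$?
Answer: $2 \sqrt{626} \approx 50.04$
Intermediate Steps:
$g = 117$ ($g = 5 - -112 = 5 + 112 = 117$)
$\sqrt{W + g} = \sqrt{2387 + 117} = \sqrt{2504} = 2 \sqrt{626}$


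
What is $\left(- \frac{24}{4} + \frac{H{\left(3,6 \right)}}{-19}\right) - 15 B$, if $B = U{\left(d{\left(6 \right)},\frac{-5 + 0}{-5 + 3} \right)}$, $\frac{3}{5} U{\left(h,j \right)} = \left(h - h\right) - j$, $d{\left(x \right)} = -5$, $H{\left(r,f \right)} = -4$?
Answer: $\frac{2155}{38} \approx 56.711$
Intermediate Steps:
$U{\left(h,j \right)} = - \frac{5 j}{3}$ ($U{\left(h,j \right)} = \frac{5 \left(\left(h - h\right) - j\right)}{3} = \frac{5 \left(0 - j\right)}{3} = \frac{5 \left(- j\right)}{3} = - \frac{5 j}{3}$)
$B = - \frac{25}{6}$ ($B = - \frac{5 \frac{-5 + 0}{-5 + 3}}{3} = - \frac{5 \left(- \frac{5}{-2}\right)}{3} = - \frac{5 \left(\left(-5\right) \left(- \frac{1}{2}\right)\right)}{3} = \left(- \frac{5}{3}\right) \frac{5}{2} = - \frac{25}{6} \approx -4.1667$)
$\left(- \frac{24}{4} + \frac{H{\left(3,6 \right)}}{-19}\right) - 15 B = \left(- \frac{24}{4} - \frac{4}{-19}\right) - - \frac{125}{2} = \left(\left(-24\right) \frac{1}{4} - - \frac{4}{19}\right) + \frac{125}{2} = \left(-6 + \frac{4}{19}\right) + \frac{125}{2} = - \frac{110}{19} + \frac{125}{2} = \frac{2155}{38}$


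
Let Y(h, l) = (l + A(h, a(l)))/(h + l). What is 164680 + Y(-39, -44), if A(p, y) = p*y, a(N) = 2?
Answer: 13668562/83 ≈ 1.6468e+5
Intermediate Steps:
Y(h, l) = (l + 2*h)/(h + l) (Y(h, l) = (l + h*2)/(h + l) = (l + 2*h)/(h + l))
164680 + Y(-39, -44) = 164680 + (-44 + 2*(-39))/(-39 - 44) = 164680 + (-44 - 78)/(-83) = 164680 - 1/83*(-122) = 164680 + 122/83 = 13668562/83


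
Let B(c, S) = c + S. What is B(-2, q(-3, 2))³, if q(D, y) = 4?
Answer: 8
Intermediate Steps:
B(c, S) = S + c
B(-2, q(-3, 2))³ = (4 - 2)³ = 2³ = 8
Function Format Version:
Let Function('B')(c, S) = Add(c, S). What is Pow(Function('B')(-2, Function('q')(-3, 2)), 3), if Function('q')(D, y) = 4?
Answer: 8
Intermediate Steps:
Function('B')(c, S) = Add(S, c)
Pow(Function('B')(-2, Function('q')(-3, 2)), 3) = Pow(Add(4, -2), 3) = Pow(2, 3) = 8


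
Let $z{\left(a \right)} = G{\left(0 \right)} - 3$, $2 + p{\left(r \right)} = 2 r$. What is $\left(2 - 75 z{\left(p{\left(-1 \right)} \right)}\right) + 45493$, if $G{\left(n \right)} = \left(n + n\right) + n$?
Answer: $45720$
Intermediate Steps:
$G{\left(n \right)} = 3 n$ ($G{\left(n \right)} = 2 n + n = 3 n$)
$p{\left(r \right)} = -2 + 2 r$
$z{\left(a \right)} = -3$ ($z{\left(a \right)} = 3 \cdot 0 - 3 = 0 - 3 = -3$)
$\left(2 - 75 z{\left(p{\left(-1 \right)} \right)}\right) + 45493 = \left(2 - -225\right) + 45493 = \left(2 + 225\right) + 45493 = 227 + 45493 = 45720$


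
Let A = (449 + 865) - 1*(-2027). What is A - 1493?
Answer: 1848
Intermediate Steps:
A = 3341 (A = 1314 + 2027 = 3341)
A - 1493 = 3341 - 1493 = 1848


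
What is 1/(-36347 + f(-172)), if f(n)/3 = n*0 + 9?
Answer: -1/36320 ≈ -2.7533e-5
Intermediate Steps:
f(n) = 27 (f(n) = 3*(n*0 + 9) = 3*(0 + 9) = 3*9 = 27)
1/(-36347 + f(-172)) = 1/(-36347 + 27) = 1/(-36320) = -1/36320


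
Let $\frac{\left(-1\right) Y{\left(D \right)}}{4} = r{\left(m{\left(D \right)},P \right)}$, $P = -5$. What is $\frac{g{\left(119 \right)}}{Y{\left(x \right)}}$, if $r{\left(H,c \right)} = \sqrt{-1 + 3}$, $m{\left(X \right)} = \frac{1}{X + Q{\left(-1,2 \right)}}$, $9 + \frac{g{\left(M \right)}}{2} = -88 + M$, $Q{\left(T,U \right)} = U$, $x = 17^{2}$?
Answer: $- \frac{11 \sqrt{2}}{2} \approx -7.7782$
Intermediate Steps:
$x = 289$
$g{\left(M \right)} = -194 + 2 M$ ($g{\left(M \right)} = -18 + 2 \left(-88 + M\right) = -18 + \left(-176 + 2 M\right) = -194 + 2 M$)
$m{\left(X \right)} = \frac{1}{2 + X}$ ($m{\left(X \right)} = \frac{1}{X + 2} = \frac{1}{2 + X}$)
$r{\left(H,c \right)} = \sqrt{2}$
$Y{\left(D \right)} = - 4 \sqrt{2}$
$\frac{g{\left(119 \right)}}{Y{\left(x \right)}} = \frac{-194 + 2 \cdot 119}{\left(-4\right) \sqrt{2}} = \left(-194 + 238\right) \left(- \frac{\sqrt{2}}{8}\right) = 44 \left(- \frac{\sqrt{2}}{8}\right) = - \frac{11 \sqrt{2}}{2}$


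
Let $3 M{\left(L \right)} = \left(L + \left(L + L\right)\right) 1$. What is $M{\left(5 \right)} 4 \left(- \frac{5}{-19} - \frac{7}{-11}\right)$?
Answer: $\frac{3760}{209} \approx 17.99$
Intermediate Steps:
$M{\left(L \right)} = L$ ($M{\left(L \right)} = \frac{\left(L + \left(L + L\right)\right) 1}{3} = \frac{\left(L + 2 L\right) 1}{3} = \frac{3 L 1}{3} = \frac{3 L}{3} = L$)
$M{\left(5 \right)} 4 \left(- \frac{5}{-19} - \frac{7}{-11}\right) = 5 \cdot 4 \left(- \frac{5}{-19} - \frac{7}{-11}\right) = 20 \left(\left(-5\right) \left(- \frac{1}{19}\right) - - \frac{7}{11}\right) = 20 \left(\frac{5}{19} + \frac{7}{11}\right) = 20 \cdot \frac{188}{209} = \frac{3760}{209}$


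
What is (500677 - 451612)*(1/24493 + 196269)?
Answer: 235866083362170/24493 ≈ 9.6299e+9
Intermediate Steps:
(500677 - 451612)*(1/24493 + 196269) = 49065*(1/24493 + 196269) = 49065*(4807216618/24493) = 235866083362170/24493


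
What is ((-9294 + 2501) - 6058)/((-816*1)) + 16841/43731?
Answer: 191909779/11894832 ≈ 16.134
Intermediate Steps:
((-9294 + 2501) - 6058)/((-816*1)) + 16841/43731 = (-6793 - 6058)/(-816) + 16841*(1/43731) = -12851*(-1/816) + 16841/43731 = 12851/816 + 16841/43731 = 191909779/11894832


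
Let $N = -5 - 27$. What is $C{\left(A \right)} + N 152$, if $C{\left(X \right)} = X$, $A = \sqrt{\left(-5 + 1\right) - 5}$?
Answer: $-4864 + 3 i \approx -4864.0 + 3.0 i$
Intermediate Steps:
$A = 3 i$ ($A = \sqrt{-4 - 5} = \sqrt{-9} = 3 i \approx 3.0 i$)
$N = -32$
$C{\left(A \right)} + N 152 = 3 i - 4864 = -4864 + 3 i$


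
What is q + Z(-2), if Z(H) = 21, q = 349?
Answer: 370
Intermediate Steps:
q + Z(-2) = 349 + 21 = 370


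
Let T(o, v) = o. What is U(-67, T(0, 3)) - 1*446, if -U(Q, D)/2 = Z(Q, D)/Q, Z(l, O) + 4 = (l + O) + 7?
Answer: -30010/67 ≈ -447.91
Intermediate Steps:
Z(l, O) = 3 + O + l (Z(l, O) = -4 + ((l + O) + 7) = -4 + ((O + l) + 7) = -4 + (7 + O + l) = 3 + O + l)
U(Q, D) = -2*(3 + D + Q)/Q
U(-67, T(0, 3)) - 1*446 = 2*(-3 - 1*0 - 1*(-67))/(-67) - 1*446 = 2*(-1/67)*(-3 + 0 + 67) - 446 = 2*(-1/67)*64 - 446 = -128/67 - 446 = -30010/67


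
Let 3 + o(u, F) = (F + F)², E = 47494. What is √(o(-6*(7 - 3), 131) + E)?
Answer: √116135 ≈ 340.79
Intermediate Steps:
o(u, F) = -3 + 4*F² (o(u, F) = -3 + (F + F)² = -3 + (2*F)² = -3 + 4*F²)
√(o(-6*(7 - 3), 131) + E) = √((-3 + 4*131²) + 47494) = √((-3 + 4*17161) + 47494) = √((-3 + 68644) + 47494) = √(68641 + 47494) = √116135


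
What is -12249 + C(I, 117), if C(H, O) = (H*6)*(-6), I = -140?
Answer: -7209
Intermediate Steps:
C(H, O) = -36*H (C(H, O) = (6*H)*(-6) = -36*H)
-12249 + C(I, 117) = -12249 - 36*(-140) = -12249 + 5040 = -7209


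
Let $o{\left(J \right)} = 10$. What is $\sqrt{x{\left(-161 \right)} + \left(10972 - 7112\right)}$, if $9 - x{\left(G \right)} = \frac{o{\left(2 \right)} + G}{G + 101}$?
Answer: $\frac{\sqrt{3479835}}{30} \approx 62.181$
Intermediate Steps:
$x{\left(G \right)} = 9 - \frac{10 + G}{101 + G}$ ($x{\left(G \right)} = 9 - \frac{10 + G}{G + 101} = 9 - \frac{10 + G}{101 + G}$)
$\sqrt{x{\left(-161 \right)} + \left(10972 - 7112\right)} = \sqrt{\frac{899 + 8 \left(-161\right)}{101 - 161} + \left(10972 - 7112\right)} = \sqrt{\frac{899 - 1288}{-60} + 3860} = \sqrt{\left(- \frac{1}{60}\right) \left(-389\right) + 3860} = \sqrt{\frac{389}{60} + 3860} = \sqrt{\frac{231989}{60}} = \frac{\sqrt{3479835}}{30}$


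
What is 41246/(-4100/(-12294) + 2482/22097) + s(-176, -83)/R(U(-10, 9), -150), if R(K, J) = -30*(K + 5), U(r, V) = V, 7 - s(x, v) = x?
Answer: 24510624590063/264931205 ≈ 92517.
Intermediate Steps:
s(x, v) = 7 - x
R(K, J) = -150 - 30*K (R(K, J) = -30*(5 + K) = -150 - 30*K)
41246/(-4100/(-12294) + 2482/22097) + s(-176, -83)/R(U(-10, 9), -150) = 41246/(-4100/(-12294) + 2482/22097) + (7 - 1*(-176))/(-150 - 30*9) = 41246/(-4100*(-1/12294) + 2482*(1/22097)) + (7 + 176)/(-150 - 270) = 41246/(2050/6147 + 2482/22097) + 183/(-420) = 41246/(60555704/135830259) + 183*(-1/420) = 41246*(135830259/60555704) - 61/140 = 2801227431357/30277852 - 61/140 = 24510624590063/264931205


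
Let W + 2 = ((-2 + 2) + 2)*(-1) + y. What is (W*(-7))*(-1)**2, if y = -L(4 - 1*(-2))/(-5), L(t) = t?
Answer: 98/5 ≈ 19.600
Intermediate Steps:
y = 6/5 (y = -(4 - 1*(-2))/(-5) = -(4 + 2)*(-1)/5 = -6*(-1)/5 = -1*(-6/5) = 6/5 ≈ 1.2000)
W = -14/5 (W = -2 + (((-2 + 2) + 2)*(-1) + 6/5) = -2 + ((0 + 2)*(-1) + 6/5) = -2 + (2*(-1) + 6/5) = -2 + (-2 + 6/5) = -2 - 4/5 = -14/5 ≈ -2.8000)
(W*(-7))*(-1)**2 = -14/5*(-7)*(-1)**2 = (98/5)*1 = 98/5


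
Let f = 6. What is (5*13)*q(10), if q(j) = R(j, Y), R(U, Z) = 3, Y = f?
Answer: 195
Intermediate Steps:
Y = 6
q(j) = 3
(5*13)*q(10) = (5*13)*3 = 65*3 = 195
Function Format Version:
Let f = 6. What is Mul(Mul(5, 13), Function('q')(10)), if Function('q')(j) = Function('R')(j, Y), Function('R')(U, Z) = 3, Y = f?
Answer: 195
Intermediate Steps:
Y = 6
Function('q')(j) = 3
Mul(Mul(5, 13), Function('q')(10)) = Mul(Mul(5, 13), 3) = Mul(65, 3) = 195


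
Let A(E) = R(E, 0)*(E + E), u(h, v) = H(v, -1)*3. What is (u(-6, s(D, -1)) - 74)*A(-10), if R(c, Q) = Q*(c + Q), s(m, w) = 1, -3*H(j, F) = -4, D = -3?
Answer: 0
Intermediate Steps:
H(j, F) = 4/3 (H(j, F) = -1/3*(-4) = 4/3)
u(h, v) = 4 (u(h, v) = (4/3)*3 = 4)
R(c, Q) = Q*(Q + c)
A(E) = 0 (A(E) = (0*(0 + E))*(E + E) = (0*E)*(2*E) = 0*(2*E) = 0)
(u(-6, s(D, -1)) - 74)*A(-10) = (4 - 74)*0 = -70*0 = 0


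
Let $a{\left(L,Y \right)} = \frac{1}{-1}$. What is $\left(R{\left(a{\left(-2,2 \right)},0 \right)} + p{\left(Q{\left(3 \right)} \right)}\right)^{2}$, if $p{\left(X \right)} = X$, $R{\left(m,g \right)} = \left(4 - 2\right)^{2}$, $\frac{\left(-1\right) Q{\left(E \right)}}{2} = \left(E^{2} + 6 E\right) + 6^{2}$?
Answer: $14884$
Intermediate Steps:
$a{\left(L,Y \right)} = -1$
$Q{\left(E \right)} = -72 - 12 E - 2 E^{2}$ ($Q{\left(E \right)} = - 2 \left(\left(E^{2} + 6 E\right) + 6^{2}\right) = - 2 \left(\left(E^{2} + 6 E\right) + 36\right) = - 2 \left(36 + E^{2} + 6 E\right) = -72 - 12 E - 2 E^{2}$)
$R{\left(m,g \right)} = 4$ ($R{\left(m,g \right)} = 2^{2} = 4$)
$\left(R{\left(a{\left(-2,2 \right)},0 \right)} + p{\left(Q{\left(3 \right)} \right)}\right)^{2} = \left(4 - \left(108 + 18\right)\right)^{2} = \left(4 - 126\right)^{2} = \left(-122\right)^{2} = 14884$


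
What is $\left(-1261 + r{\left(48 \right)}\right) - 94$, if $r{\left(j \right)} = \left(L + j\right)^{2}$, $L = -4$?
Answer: $581$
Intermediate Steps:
$r{\left(j \right)} = \left(-4 + j\right)^{2}$
$\left(-1261 + r{\left(48 \right)}\right) - 94 = \left(-1261 + \left(-4 + 48\right)^{2}\right) - 94 = \left(-1261 + 44^{2}\right) - 94 = \left(-1261 + 1936\right) - 94 = 675 - 94 = 581$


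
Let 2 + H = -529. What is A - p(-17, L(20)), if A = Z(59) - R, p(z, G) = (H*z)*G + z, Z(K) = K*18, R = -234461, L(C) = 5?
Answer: 190405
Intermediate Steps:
H = -531 (H = -2 - 529 = -531)
Z(K) = 18*K
p(z, G) = z - 531*G*z (p(z, G) = (-531*z)*G + z = -531*G*z + z = z - 531*G*z)
A = 235523 (A = 18*59 - 1*(-234461) = 1062 + 234461 = 235523)
A - p(-17, L(20)) = 235523 - (-17)*(1 - 531*5) = 235523 - (-17)*(1 - 2655) = 235523 - (-17)*(-2654) = 235523 - 1*45118 = 235523 - 45118 = 190405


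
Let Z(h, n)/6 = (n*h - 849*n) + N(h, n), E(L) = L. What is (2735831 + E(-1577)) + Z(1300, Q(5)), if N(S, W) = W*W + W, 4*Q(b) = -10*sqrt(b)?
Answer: 5468883/2 - 6780*sqrt(5) ≈ 2.7193e+6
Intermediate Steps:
Q(b) = -5*sqrt(b)/2 (Q(b) = (-10*sqrt(b))/4 = -5*sqrt(b)/2)
N(S, W) = W + W**2 (N(S, W) = W**2 + W = W + W**2)
Z(h, n) = -5094*n + 6*h*n + 6*n*(1 + n) (Z(h, n) = 6*((n*h - 849*n) + n*(1 + n)) = 6*((h*n - 849*n) + n*(1 + n)) = 6*((-849*n + h*n) + n*(1 + n)) = 6*(-849*n + h*n + n*(1 + n)) = -5094*n + 6*h*n + 6*n*(1 + n))
(2735831 + E(-1577)) + Z(1300, Q(5)) = (2735831 - 1577) + 6*(-5*sqrt(5)/2)*(-848 + 1300 - 5*sqrt(5)/2) = 2734254 + 6*(-5*sqrt(5)/2)*(452 - 5*sqrt(5)/2) = 2734254 - 15*sqrt(5)*(452 - 5*sqrt(5)/2)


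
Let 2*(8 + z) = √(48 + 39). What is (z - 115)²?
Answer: (246 - √87)²/4 ≈ 14003.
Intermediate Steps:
z = -8 + √87/2 (z = -8 + √(48 + 39)/2 = -8 + √87/2 ≈ -3.3363)
(z - 115)² = ((-8 + √87/2) - 115)² = (-123 + √87/2)²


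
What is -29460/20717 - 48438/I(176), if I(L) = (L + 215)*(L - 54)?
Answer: -52365021/21483529 ≈ -2.4375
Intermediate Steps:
I(L) = (-54 + L)*(215 + L) (I(L) = (215 + L)*(-54 + L) = (-54 + L)*(215 + L))
-29460/20717 - 48438/I(176) = -29460/20717 - 48438/(-11610 + 176**2 + 161*176) = -29460*1/20717 - 48438/(-11610 + 30976 + 28336) = -29460/20717 - 48438/47702 = -29460/20717 - 48438*1/47702 = -29460/20717 - 1053/1037 = -52365021/21483529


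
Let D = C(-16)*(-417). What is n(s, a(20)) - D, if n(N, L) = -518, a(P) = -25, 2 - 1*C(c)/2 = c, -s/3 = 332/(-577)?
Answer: 14494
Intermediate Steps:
s = 996/577 (s = -996/(-577) = -996*(-1)/577 = -3*(-332/577) = 996/577 ≈ 1.7262)
C(c) = 4 - 2*c
D = -15012 (D = (4 - 2*(-16))*(-417) = (4 + 32)*(-417) = 36*(-417) = -15012)
n(s, a(20)) - D = -518 - 1*(-15012) = -518 + 15012 = 14494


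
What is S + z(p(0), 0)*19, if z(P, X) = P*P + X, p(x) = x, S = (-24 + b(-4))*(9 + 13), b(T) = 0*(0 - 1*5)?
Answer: -528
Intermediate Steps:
b(T) = 0 (b(T) = 0*(0 - 5) = 0*(-5) = 0)
S = -528 (S = (-24 + 0)*(9 + 13) = -24*22 = -528)
z(P, X) = X + P**2 (z(P, X) = P**2 + X = X + P**2)
S + z(p(0), 0)*19 = -528 + (0 + 0**2)*19 = -528 + (0 + 0)*19 = -528 + 0*19 = -528 + 0 = -528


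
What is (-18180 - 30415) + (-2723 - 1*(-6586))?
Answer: -44732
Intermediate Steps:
(-18180 - 30415) + (-2723 - 1*(-6586)) = -48595 + (-2723 + 6586) = -48595 + 3863 = -44732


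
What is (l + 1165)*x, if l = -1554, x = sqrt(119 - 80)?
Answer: -389*sqrt(39) ≈ -2429.3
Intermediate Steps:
x = sqrt(39) ≈ 6.2450
(l + 1165)*x = (-1554 + 1165)*sqrt(39) = -389*sqrt(39)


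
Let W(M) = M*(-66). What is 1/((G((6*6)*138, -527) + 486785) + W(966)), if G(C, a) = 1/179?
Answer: 179/75722192 ≈ 2.3639e-6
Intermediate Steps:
W(M) = -66*M
G(C, a) = 1/179
1/((G((6*6)*138, -527) + 486785) + W(966)) = 1/((1/179 + 486785) - 66*966) = 1/(87134516/179 - 63756) = 1/(75722192/179) = 179/75722192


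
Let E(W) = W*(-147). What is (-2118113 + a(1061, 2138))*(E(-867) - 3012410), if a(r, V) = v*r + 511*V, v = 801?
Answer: 506985736374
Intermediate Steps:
E(W) = -147*W
a(r, V) = 511*V + 801*r (a(r, V) = 801*r + 511*V = 511*V + 801*r)
(-2118113 + a(1061, 2138))*(E(-867) - 3012410) = (-2118113 + (511*2138 + 801*1061))*(-147*(-867) - 3012410) = (-2118113 + (1092518 + 849861))*(127449 - 3012410) = (-2118113 + 1942379)*(-2884961) = -175734*(-2884961) = 506985736374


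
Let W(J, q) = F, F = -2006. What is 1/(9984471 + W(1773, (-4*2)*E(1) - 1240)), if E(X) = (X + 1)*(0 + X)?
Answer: 1/9982465 ≈ 1.0018e-7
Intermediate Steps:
E(X) = X*(1 + X) (E(X) = (1 + X)*X = X*(1 + X))
W(J, q) = -2006
1/(9984471 + W(1773, (-4*2)*E(1) - 1240)) = 1/(9984471 - 2006) = 1/9982465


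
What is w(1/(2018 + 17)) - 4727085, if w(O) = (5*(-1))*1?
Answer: -4727090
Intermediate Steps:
w(O) = -5 (w(O) = -5*1 = -5)
w(1/(2018 + 17)) - 4727085 = -5 - 4727085 = -4727090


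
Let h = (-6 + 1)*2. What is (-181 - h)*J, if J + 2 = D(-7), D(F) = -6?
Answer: 1368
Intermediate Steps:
h = -10 (h = -5*2 = -10)
J = -8 (J = -2 - 6 = -8)
(-181 - h)*J = (-181 - 1*(-10))*(-8) = (-181 + 10)*(-8) = -171*(-8) = 1368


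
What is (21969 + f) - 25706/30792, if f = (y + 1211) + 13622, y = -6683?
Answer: 463699271/15396 ≈ 30118.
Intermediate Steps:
f = 8150 (f = (-6683 + 1211) + 13622 = -5472 + 13622 = 8150)
(21969 + f) - 25706/30792 = (21969 + 8150) - 25706/30792 = 30119 - 25706*1/30792 = 30119 - 12853/15396 = 463699271/15396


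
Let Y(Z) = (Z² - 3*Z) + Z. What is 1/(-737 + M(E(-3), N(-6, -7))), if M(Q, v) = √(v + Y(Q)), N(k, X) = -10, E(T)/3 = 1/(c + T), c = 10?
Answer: -36113/26615804 - 7*I*√523/26615804 ≈ -0.0013568 - 6.0146e-6*I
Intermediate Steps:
Y(Z) = Z² - 2*Z
E(T) = 3/(10 + T)
M(Q, v) = √(v + Q*(-2 + Q))
1/(-737 + M(E(-3), N(-6, -7))) = 1/(-737 + √(-10 + (3/(10 - 3))*(-2 + 3/(10 - 3)))) = 1/(-737 + √(-10 + (3/7)*(-2 + 3/7))) = 1/(-737 + √(-10 + (3*(⅐))*(-2 + 3*(⅐)))) = 1/(-737 + √(-10 + 3*(-2 + 3/7)/7)) = 1/(-737 + √(-10 + (3/7)*(-11/7))) = 1/(-737 + √(-10 - 33/49)) = 1/(-737 + √(-523/49)) = 1/(-737 + I*√523/7)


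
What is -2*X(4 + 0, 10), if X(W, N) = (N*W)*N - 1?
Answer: -798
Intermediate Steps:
X(W, N) = -1 + W*N² (X(W, N) = W*N² - 1 = -1 + W*N²)
-2*X(4 + 0, 10) = -2*(-1 + (4 + 0)*10²) = -2*(-1 + 4*100) = -2*(-1 + 400) = -2*399 = -798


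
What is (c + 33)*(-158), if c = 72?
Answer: -16590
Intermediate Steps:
(c + 33)*(-158) = (72 + 33)*(-158) = 105*(-158) = -16590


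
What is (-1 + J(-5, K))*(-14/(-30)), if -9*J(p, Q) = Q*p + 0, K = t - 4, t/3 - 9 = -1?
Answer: 637/135 ≈ 4.7185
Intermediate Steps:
t = 24 (t = 27 + 3*(-1) = 27 - 3 = 24)
K = 20 (K = 24 - 4 = 20)
J(p, Q) = -Q*p/9 (J(p, Q) = -(Q*p + 0)/9 = -Q*p/9)
(-1 + J(-5, K))*(-14/(-30)) = (-1 - 1/9*20*(-5))*(-14/(-30)) = (-1 + 100/9)*(-14*(-1/30)) = (91/9)*(7/15) = 637/135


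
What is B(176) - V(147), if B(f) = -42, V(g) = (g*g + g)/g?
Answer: -190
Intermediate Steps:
V(g) = (g + g²)/g (V(g) = (g² + g)/g = (g + g²)/g)
B(176) - V(147) = -42 - (1 + 147) = -42 - 1*148 = -42 - 148 = -190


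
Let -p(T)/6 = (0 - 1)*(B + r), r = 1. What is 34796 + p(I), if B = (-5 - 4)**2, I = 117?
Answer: 35288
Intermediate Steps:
B = 81 (B = (-9)**2 = 81)
p(T) = 492 (p(T) = -6*(0 - 1)*(81 + 1) = -(-6)*82 = -6*(-82) = 492)
34796 + p(I) = 34796 + 492 = 35288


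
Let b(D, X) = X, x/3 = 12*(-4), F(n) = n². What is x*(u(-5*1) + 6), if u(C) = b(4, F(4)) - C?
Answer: -3888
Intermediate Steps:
x = -144 (x = 3*(12*(-4)) = 3*(-48) = -144)
u(C) = 16 - C (u(C) = 4² - C = 16 - C)
x*(u(-5*1) + 6) = -144*((16 - (-5)) + 6) = -144*((16 - 1*(-5)) + 6) = -144*((16 + 5) + 6) = -144*(21 + 6) = -144*27 = -3888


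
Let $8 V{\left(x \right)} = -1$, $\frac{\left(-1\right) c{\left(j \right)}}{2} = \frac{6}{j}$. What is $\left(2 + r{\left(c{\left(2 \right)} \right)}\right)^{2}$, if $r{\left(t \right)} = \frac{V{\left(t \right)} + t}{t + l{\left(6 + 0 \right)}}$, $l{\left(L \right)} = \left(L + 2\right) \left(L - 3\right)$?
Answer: $\frac{57121}{20736} \approx 2.7547$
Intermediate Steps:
$c{\left(j \right)} = - \frac{12}{j}$ ($c{\left(j \right)} = - 2 \frac{6}{j} = - \frac{12}{j}$)
$V{\left(x \right)} = - \frac{1}{8}$ ($V{\left(x \right)} = \frac{1}{8} \left(-1\right) = - \frac{1}{8}$)
$l{\left(L \right)} = \left(-3 + L\right) \left(2 + L\right)$ ($l{\left(L \right)} = \left(2 + L\right) \left(-3 + L\right) = \left(-3 + L\right) \left(2 + L\right)$)
$r{\left(t \right)} = \frac{- \frac{1}{8} + t}{24 + t}$ ($r{\left(t \right)} = \frac{- \frac{1}{8} + t}{t - \left(12 - \left(6 + 0\right)^{2}\right)} = \frac{- \frac{1}{8} + t}{t - \left(12 - 36\right)} = \frac{- \frac{1}{8} + t}{t - -24} = \frac{- \frac{1}{8} + t}{t + 24} = \frac{- \frac{1}{8} + t}{24 + t}$)
$\left(2 + r{\left(c{\left(2 \right)} \right)}\right)^{2} = \left(2 + \frac{- \frac{1}{8} - \frac{12}{2}}{24 - \frac{12}{2}}\right)^{2} = \left(2 + \frac{- \frac{1}{8} - 6}{24 - 6}\right)^{2} = \left(2 + \frac{1}{18} \left(- \frac{49}{8}\right)\right)^{2} = \left(2 - \frac{49}{144}\right)^{2} = \left(\frac{239}{144}\right)^{2} = \frac{57121}{20736}$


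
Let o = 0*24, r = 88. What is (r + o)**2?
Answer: 7744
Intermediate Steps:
o = 0
(r + o)**2 = (88 + 0)**2 = 88**2 = 7744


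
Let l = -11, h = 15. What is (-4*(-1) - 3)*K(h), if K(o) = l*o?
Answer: -165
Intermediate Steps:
K(o) = -11*o
(-4*(-1) - 3)*K(h) = (-4*(-1) - 3)*(-11*15) = (4 - 3)*(-165) = 1*(-165) = -165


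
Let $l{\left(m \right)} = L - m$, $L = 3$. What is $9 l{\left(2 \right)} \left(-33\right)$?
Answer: $-297$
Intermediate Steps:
$l{\left(m \right)} = 3 - m$
$9 l{\left(2 \right)} \left(-33\right) = 9 \left(3 - 2\right) \left(-33\right) = 9 \cdot 1 \left(-33\right) = 9 \left(-33\right) = -297$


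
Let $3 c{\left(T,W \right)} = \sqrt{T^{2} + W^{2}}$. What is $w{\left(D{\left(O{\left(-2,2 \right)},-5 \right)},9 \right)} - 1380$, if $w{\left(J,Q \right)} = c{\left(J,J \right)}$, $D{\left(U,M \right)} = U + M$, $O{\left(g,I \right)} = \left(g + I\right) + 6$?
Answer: $-1380 + \frac{\sqrt{2}}{3} \approx -1379.5$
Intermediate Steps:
$O{\left(g,I \right)} = 6 + I + g$ ($O{\left(g,I \right)} = \left(I + g\right) + 6 = 6 + I + g$)
$D{\left(U,M \right)} = M + U$
$c{\left(T,W \right)} = \frac{\sqrt{T^{2} + W^{2}}}{3}$
$w{\left(J,Q \right)} = \frac{\sqrt{2} \sqrt{J^{2}}}{3}$ ($w{\left(J,Q \right)} = \frac{\sqrt{J^{2} + J^{2}}}{3} = \frac{\sqrt{2 J^{2}}}{3} = \frac{\sqrt{2} \sqrt{J^{2}}}{3}$)
$w{\left(D{\left(O{\left(-2,2 \right)},-5 \right)},9 \right)} - 1380 = \frac{\sqrt{2} \sqrt{\left(-5 + \left(6 + 2 - 2\right)\right)^{2}}}{3} - 1380 = \frac{\sqrt{2} \sqrt{\left(-5 + 6\right)^{2}}}{3} - 1380 = \frac{\sqrt{2} \sqrt{1^{2}}}{3} - 1380 = \frac{\sqrt{2} \sqrt{1}}{3} - 1380 = \frac{1}{3} \sqrt{2} \cdot 1 - 1380 = \frac{\sqrt{2}}{3} - 1380 = -1380 + \frac{\sqrt{2}}{3}$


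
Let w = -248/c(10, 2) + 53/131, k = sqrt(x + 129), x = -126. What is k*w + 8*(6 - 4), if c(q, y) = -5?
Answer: 16 + 32753*sqrt(3)/655 ≈ 102.61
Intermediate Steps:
k = sqrt(3) (k = sqrt(-126 + 129) = sqrt(3) ≈ 1.7320)
w = 32753/655 (w = -248/(-5) + 53/131 = -248*(-1/5) + 53*(1/131) = 248/5 + 53/131 = 32753/655 ≈ 50.005)
k*w + 8*(6 - 4) = sqrt(3)*(32753/655) + 8*(6 - 4) = 32753*sqrt(3)/655 + 8*2 = 32753*sqrt(3)/655 + 16 = 16 + 32753*sqrt(3)/655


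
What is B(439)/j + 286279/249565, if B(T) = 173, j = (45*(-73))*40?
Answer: 7514777171/6558568200 ≈ 1.1458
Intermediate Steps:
j = -131400 (j = -3285*40 = -131400)
B(439)/j + 286279/249565 = 173/(-131400) + 286279/249565 = 173*(-1/131400) + 286279*(1/249565) = -173/131400 + 286279/249565 = 7514777171/6558568200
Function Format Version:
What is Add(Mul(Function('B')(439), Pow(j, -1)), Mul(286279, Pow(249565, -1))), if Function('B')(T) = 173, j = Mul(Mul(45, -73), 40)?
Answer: Rational(7514777171, 6558568200) ≈ 1.1458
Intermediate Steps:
j = -131400 (j = Mul(-3285, 40) = -131400)
Add(Mul(Function('B')(439), Pow(j, -1)), Mul(286279, Pow(249565, -1))) = Add(Mul(173, Pow(-131400, -1)), Mul(286279, Pow(249565, -1))) = Add(Mul(173, Rational(-1, 131400)), Mul(286279, Rational(1, 249565))) = Add(Rational(-173, 131400), Rational(286279, 249565)) = Rational(7514777171, 6558568200)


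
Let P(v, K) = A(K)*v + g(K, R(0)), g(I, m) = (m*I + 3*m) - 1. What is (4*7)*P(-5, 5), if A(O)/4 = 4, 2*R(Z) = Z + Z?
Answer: -2268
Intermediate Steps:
R(Z) = Z (R(Z) = (Z + Z)/2 = (2*Z)/2 = Z)
A(O) = 16 (A(O) = 4*4 = 16)
g(I, m) = -1 + 3*m + I*m (g(I, m) = (I*m + 3*m) - 1 = (3*m + I*m) - 1 = -1 + 3*m + I*m)
P(v, K) = -1 + 16*v (P(v, K) = 16*v + (-1 + 3*0 + K*0) = 16*v + (-1 + 0 + 0) = 16*v - 1 = -1 + 16*v)
(4*7)*P(-5, 5) = (4*7)*(-1 + 16*(-5)) = 28*(-1 - 80) = 28*(-81) = -2268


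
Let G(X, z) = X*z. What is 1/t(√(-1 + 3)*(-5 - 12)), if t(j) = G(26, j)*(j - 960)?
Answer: -1/23946572 + 120*√2/101772931 ≈ 1.6257e-6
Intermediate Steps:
t(j) = 26*j*(-960 + j) (t(j) = (26*j)*(j - 960) = (26*j)*(-960 + j) = 26*j*(-960 + j))
1/t(√(-1 + 3)*(-5 - 12)) = 1/(26*(√(-1 + 3)*(-5 - 12))*(-960 + √(-1 + 3)*(-5 - 12))) = 1/(26*(√2*(-17))*(-960 + √2*(-17))) = 1/(26*(-17*√2)*(-960 - 17*√2)) = 1/(-442*√2*(-960 - 17*√2)) = -√2/(884*(-960 - 17*√2))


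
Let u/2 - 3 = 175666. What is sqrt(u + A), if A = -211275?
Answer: sqrt(140063) ≈ 374.25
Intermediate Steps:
u = 351338 (u = 6 + 2*175666 = 6 + 351332 = 351338)
sqrt(u + A) = sqrt(351338 - 211275) = sqrt(140063)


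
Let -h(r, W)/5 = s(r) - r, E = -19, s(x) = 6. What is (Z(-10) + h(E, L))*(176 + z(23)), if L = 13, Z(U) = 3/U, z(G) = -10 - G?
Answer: -179179/10 ≈ -17918.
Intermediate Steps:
h(r, W) = -30 + 5*r (h(r, W) = -5*(6 - r) = -30 + 5*r)
(Z(-10) + h(E, L))*(176 + z(23)) = (3/(-10) + (-30 + 5*(-19)))*(176 + (-10 - 1*23)) = (3*(-⅒) + (-30 - 95))*(176 + (-10 - 23)) = (-3/10 - 125)*(176 - 33) = -1253/10*143 = -179179/10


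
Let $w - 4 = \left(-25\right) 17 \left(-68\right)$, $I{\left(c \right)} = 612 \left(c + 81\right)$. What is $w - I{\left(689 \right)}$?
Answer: $-442336$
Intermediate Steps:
$I{\left(c \right)} = 49572 + 612 c$ ($I{\left(c \right)} = 612 \left(81 + c\right) = 49572 + 612 c$)
$w = 28904$ ($w = 4 + \left(-25\right) 17 \left(-68\right) = 4 - -28900 = 4 + 28900 = 28904$)
$w - I{\left(689 \right)} = 28904 - \left(49572 + 612 \cdot 689\right) = 28904 - \left(49572 + 421668\right) = 28904 - 471240 = -442336$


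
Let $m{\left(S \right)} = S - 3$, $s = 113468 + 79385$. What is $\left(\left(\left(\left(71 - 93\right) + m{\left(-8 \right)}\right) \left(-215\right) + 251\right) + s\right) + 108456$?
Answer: $308655$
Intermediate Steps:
$s = 192853$
$m{\left(S \right)} = -3 + S$
$\left(\left(\left(\left(71 - 93\right) + m{\left(-8 \right)}\right) \left(-215\right) + 251\right) + s\right) + 108456 = \left(\left(\left(\left(71 - 93\right) - 11\right) \left(-215\right) + 251\right) + 192853\right) + 108456 = \left(\left(\left(-22 - 11\right) \left(-215\right) + 251\right) + 192853\right) + 108456 = \left(\left(\left(-33\right) \left(-215\right) + 251\right) + 192853\right) + 108456 = \left(\left(7095 + 251\right) + 192853\right) + 108456 = \left(7346 + 192853\right) + 108456 = 200199 + 108456 = 308655$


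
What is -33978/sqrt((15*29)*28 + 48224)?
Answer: -16989*sqrt(15101)/15101 ≈ -138.25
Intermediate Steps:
-33978/sqrt((15*29)*28 + 48224) = -33978/sqrt(435*28 + 48224) = -33978/sqrt(12180 + 48224) = -33978*sqrt(15101)/30202 = -16989*sqrt(15101)/15101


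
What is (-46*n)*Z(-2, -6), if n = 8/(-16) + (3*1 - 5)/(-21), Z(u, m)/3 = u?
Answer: -782/7 ≈ -111.71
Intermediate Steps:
Z(u, m) = 3*u
n = -17/42 (n = 8*(-1/16) + (3 - 5)*(-1/21) = -1/2 - 2*(-1/21) = -1/2 + 2/21 = -17/42 ≈ -0.40476)
(-46*n)*Z(-2, -6) = (-46*(-17/42))*(3*(-2)) = (391/21)*(-6) = -782/7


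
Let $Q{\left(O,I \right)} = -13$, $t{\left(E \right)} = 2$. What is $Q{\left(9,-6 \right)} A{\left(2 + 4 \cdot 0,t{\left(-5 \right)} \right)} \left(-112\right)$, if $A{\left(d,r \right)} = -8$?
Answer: $-11648$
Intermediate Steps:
$Q{\left(9,-6 \right)} A{\left(2 + 4 \cdot 0,t{\left(-5 \right)} \right)} \left(-112\right) = \left(-13\right) \left(-8\right) \left(-112\right) = 104 \left(-112\right) = -11648$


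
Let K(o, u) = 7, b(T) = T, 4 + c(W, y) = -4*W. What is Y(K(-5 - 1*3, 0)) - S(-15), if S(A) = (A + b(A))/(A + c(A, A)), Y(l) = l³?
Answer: 14093/41 ≈ 343.73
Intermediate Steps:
c(W, y) = -4 - 4*W
S(A) = 2*A/(-4 - 3*A) (S(A) = (A + A)/(A + (-4 - 4*A)) = (2*A)/(-4 - 3*A) = 2*A/(-4 - 3*A))
Y(K(-5 - 1*3, 0)) - S(-15) = 7³ - (-2)*(-15)/(4 + 3*(-15)) = 343 - (-2)*(-15)/(4 - 45) = 343 - (-2)*(-15)/(-41) = 343 - (-2)*(-15)*(-1)/41 = 343 - 1*(-30/41) = 343 + 30/41 = 14093/41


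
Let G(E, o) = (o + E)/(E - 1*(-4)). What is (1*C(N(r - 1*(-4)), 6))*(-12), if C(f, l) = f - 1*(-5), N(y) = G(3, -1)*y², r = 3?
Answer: -228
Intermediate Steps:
G(E, o) = (E + o)/(4 + E) (G(E, o) = (E + o)/(E + 4) = (E + o)/(4 + E))
N(y) = 2*y²/7 (N(y) = ((3 - 1)/(4 + 3))*y² = (2/7)*y² = ((⅐)*2)*y² = 2*y²/7)
C(f, l) = 5 + f (C(f, l) = f + 5 = 5 + f)
(1*C(N(r - 1*(-4)), 6))*(-12) = (1*(5 + 2*(3 - 1*(-4))²/7))*(-12) = (1*(5 + 2*(3 + 4)²/7))*(-12) = (1*(5 + (2/7)*7²))*(-12) = (1*(5 + (2/7)*49))*(-12) = (1*(5 + 14))*(-12) = (1*19)*(-12) = 19*(-12) = -228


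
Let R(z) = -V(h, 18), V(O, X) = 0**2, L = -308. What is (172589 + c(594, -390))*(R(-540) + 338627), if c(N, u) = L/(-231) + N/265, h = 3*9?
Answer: 46463382143819/795 ≈ 5.8444e+10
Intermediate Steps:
h = 27
V(O, X) = 0
c(N, u) = 4/3 + N/265 (c(N, u) = -308/(-231) + N/265 = -308*(-1/231) + N*(1/265) = 4/3 + N/265)
R(z) = 0 (R(z) = -1*0 = 0)
(172589 + c(594, -390))*(R(-540) + 338627) = (172589 + (4/3 + (1/265)*594))*(0 + 338627) = (172589 + (4/3 + 594/265))*338627 = (172589 + 2842/795)*338627 = (137211097/795)*338627 = 46463382143819/795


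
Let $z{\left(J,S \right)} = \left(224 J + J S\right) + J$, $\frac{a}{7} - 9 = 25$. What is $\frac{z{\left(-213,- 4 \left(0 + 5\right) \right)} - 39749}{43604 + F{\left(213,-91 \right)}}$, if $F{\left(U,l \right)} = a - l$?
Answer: $- \frac{83414}{43933} \approx -1.8987$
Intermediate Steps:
$a = 238$ ($a = 63 + 7 \cdot 25 = 63 + 175 = 238$)
$z{\left(J,S \right)} = 225 J + J S$
$F{\left(U,l \right)} = 238 - l$
$\frac{z{\left(-213,- 4 \left(0 + 5\right) \right)} - 39749}{43604 + F{\left(213,-91 \right)}} = \frac{- 213 \left(225 - 4 \left(0 + 5\right)\right) - 39749}{43604 + \left(238 - -91\right)} = \frac{- 213 \left(225 - 20\right) - 39749}{43604 + \left(238 + 91\right)} = \frac{- 213 \left(225 - 20\right) - 39749}{43604 + 329} = \frac{\left(-213\right) 205 - 39749}{43933} = \left(-43665 - 39749\right) \frac{1}{43933} = \left(-83414\right) \frac{1}{43933} = - \frac{83414}{43933}$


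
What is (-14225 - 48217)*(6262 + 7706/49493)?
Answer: -19352828393424/49493 ≈ -3.9102e+8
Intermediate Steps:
(-14225 - 48217)*(6262 + 7706/49493) = -62442*(6262 + 7706*(1/49493)) = -62442*(6262 + 7706/49493) = -62442*309932872/49493 = -19352828393424/49493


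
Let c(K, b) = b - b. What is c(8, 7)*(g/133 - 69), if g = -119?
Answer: 0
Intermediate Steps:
c(K, b) = 0
c(8, 7)*(g/133 - 69) = 0*(-119/133 - 69) = 0*(-119*1/133 - 69) = 0*(-17/19 - 69) = 0*(-1328/19) = 0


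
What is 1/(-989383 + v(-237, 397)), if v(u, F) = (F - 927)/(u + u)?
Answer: -237/234483506 ≈ -1.0107e-6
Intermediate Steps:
v(u, F) = (-927 + F)/(2*u) (v(u, F) = (-927 + F)/((2*u)) = (-927 + F)*(1/(2*u)) = (-927 + F)/(2*u))
1/(-989383 + v(-237, 397)) = 1/(-989383 + (½)*(-927 + 397)/(-237)) = 1/(-989383 + (½)*(-1/237)*(-530)) = 1/(-989383 + 265/237) = 1/(-234483506/237) = -237/234483506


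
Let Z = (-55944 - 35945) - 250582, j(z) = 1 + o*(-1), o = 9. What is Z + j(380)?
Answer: -342479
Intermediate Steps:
j(z) = -8 (j(z) = 1 + 9*(-1) = 1 - 9 = -8)
Z = -342471 (Z = -91889 - 250582 = -342471)
Z + j(380) = -342471 - 8 = -342479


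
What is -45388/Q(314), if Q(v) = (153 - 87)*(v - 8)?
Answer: -11347/5049 ≈ -2.2474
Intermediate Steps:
Q(v) = -528 + 66*v (Q(v) = 66*(-8 + v) = -528 + 66*v)
-45388/Q(314) = -45388/(-528 + 66*314) = -45388/(-528 + 20724) = -45388/20196 = -45388*1/20196 = -11347/5049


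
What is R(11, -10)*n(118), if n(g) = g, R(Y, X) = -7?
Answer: -826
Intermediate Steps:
R(11, -10)*n(118) = -7*118 = -826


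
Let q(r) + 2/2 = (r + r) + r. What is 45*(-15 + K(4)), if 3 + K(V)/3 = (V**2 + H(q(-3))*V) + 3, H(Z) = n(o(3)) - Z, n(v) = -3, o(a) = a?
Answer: 5265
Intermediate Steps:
q(r) = -1 + 3*r (q(r) = -1 + ((r + r) + r) = -1 + (2*r + r) = -1 + 3*r)
H(Z) = -3 - Z
K(V) = 3*V**2 + 21*V (K(V) = -9 + 3*((V**2 + (-3 - (-1 + 3*(-3)))*V) + 3) = -9 + 3*((V**2 + (-3 - (-1 - 9))*V) + 3) = -9 + 3*((V**2 + (-3 - 1*(-10))*V) + 3) = -9 + 3*((V**2 + (-3 + 10)*V) + 3) = -9 + 3*((V**2 + 7*V) + 3) = -9 + 3*(3 + V**2 + 7*V) = -9 + (9 + 3*V**2 + 21*V) = 3*V**2 + 21*V)
45*(-15 + K(4)) = 45*(-15 + 3*4*(7 + 4)) = 45*(-15 + 3*4*11) = 45*(-15 + 132) = 45*117 = 5265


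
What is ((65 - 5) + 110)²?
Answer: 28900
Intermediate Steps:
((65 - 5) + 110)² = (60 + 110)² = 170² = 28900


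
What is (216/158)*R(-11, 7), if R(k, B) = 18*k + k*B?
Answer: -29700/79 ≈ -375.95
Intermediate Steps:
R(k, B) = 18*k + B*k
(216/158)*R(-11, 7) = (216/158)*(-11*(18 + 7)) = (216*(1/158))*(-11*25) = (108/79)*(-275) = -29700/79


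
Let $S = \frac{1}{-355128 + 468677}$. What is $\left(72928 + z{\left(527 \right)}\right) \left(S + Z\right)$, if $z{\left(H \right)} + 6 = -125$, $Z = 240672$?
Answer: $\frac{1989401142636413}{113549} \approx 1.752 \cdot 10^{10}$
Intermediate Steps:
$z{\left(H \right)} = -131$ ($z{\left(H \right)} = -6 - 125 = -131$)
$S = \frac{1}{113549} \approx 8.8068 \cdot 10^{-6}$
$\left(72928 + z{\left(527 \right)}\right) \left(S + Z\right) = \left(72928 - 131\right) \left(\frac{1}{113549} + 240672\right) = 72797 \cdot \frac{27328064929}{113549} = \frac{1989401142636413}{113549}$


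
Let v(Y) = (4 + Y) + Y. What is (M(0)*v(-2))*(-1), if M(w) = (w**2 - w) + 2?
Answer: 0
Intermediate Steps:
v(Y) = 4 + 2*Y
M(w) = 2 + w**2 - w
(M(0)*v(-2))*(-1) = ((2 + 0**2 - 1*0)*(4 + 2*(-2)))*(-1) = ((2 + 0 + 0)*(4 - 4))*(-1) = (2*0)*(-1) = 0*(-1) = 0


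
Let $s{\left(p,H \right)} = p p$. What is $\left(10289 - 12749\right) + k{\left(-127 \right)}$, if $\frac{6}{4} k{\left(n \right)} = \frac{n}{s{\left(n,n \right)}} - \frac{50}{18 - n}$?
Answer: $- \frac{9061046}{3683} \approx -2460.2$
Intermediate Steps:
$s{\left(p,H \right)} = p^{2}$
$k{\left(n \right)} = - \frac{100}{3 \left(18 - n\right)} + \frac{2}{3 n}$ ($k{\left(n \right)} = \frac{2 \left(\frac{n}{n^{2}} - \frac{50}{18 - n}\right)}{3} = \frac{2 \left(\frac{1}{n} - \frac{50}{18 - n}\right)}{3} = - \frac{100}{3 \left(18 - n\right)} + \frac{2}{3 n}$)
$\left(10289 - 12749\right) + k{\left(-127 \right)} = \left(10289 - 12749\right) + \frac{2 \left(-6 + 17 \left(-127\right)\right)}{\left(-127\right) \left(-18 - 127\right)} = \left(10289 - 12749\right) + 2 \left(- \frac{1}{127}\right) \frac{1}{-145} \left(-6 - 2159\right) = -2460 + 2 \left(- \frac{1}{127}\right) \left(- \frac{1}{145}\right) \left(-2165\right) = -2460 - \frac{866}{3683} = - \frac{9061046}{3683}$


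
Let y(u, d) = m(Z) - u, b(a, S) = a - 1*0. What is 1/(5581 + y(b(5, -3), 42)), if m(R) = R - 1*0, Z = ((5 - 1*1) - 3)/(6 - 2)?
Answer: 4/22305 ≈ 0.00017933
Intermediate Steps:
b(a, S) = a (b(a, S) = a + 0 = a)
Z = ¼ (Z = ((5 - 1) - 3)/4 = (4 - 3)*(¼) = 1*(¼) = ¼ ≈ 0.25000)
m(R) = R (m(R) = R + 0 = R)
y(u, d) = ¼ - u
1/(5581 + y(b(5, -3), 42)) = 1/(5581 + (¼ - 1*5)) = 1/(5581 + (¼ - 5)) = 1/(5581 - 19/4) = 1/(22305/4) = 4/22305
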